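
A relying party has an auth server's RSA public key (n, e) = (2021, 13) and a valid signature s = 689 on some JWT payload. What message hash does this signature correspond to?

s^2 ≡ 689^2 = 474721 ≡ 1807
s^4 ≡ 1807^2 = 3265249 ≡ 1334
s^8 ≡ 1334^2 = 1779556 ≡ 1076
13 = 8 + 4 + 1, so s^13 ≡ 1076·1334·689 ≡ 1205 (mod 2021)

1205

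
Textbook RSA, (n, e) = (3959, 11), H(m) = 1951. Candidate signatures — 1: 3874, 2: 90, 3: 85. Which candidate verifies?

Candidate 1: Squares mod 3959: 3874^1≡3874, 3874^2≡3266, 3874^4≡1210, 3874^8≡3229; 11 = 8 + 2 + 1, so 3874^11 ≡ 3229·3266·3874 ≡ 2008 (mod 3959)
Candidate 2: Squares mod 3959: 90^1≡90, 90^2≡182, 90^4≡1452, 90^8≡2116; 11 = 8 + 2 + 1, so 90^11 ≡ 2116·182·90 ≡ 2994 (mod 3959)
Candidate 3: Squares mod 3959: 85^1≡85, 85^2≡3266, 85^4≡1210, 85^8≡3229; 11 = 8 + 2 + 1, so 85^11 ≡ 3229·3266·85 ≡ 1951 (mod 3959)
  → matches H(m) = 1951

3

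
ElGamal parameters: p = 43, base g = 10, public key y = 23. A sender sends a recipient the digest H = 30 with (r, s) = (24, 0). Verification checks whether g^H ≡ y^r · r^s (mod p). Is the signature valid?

valid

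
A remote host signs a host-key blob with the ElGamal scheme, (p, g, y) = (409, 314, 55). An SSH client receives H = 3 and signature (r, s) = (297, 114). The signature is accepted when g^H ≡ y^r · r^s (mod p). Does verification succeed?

Left side g^H mod p:
Squares mod 409: 314^1≡314, 314^2≡27
3 = 2 + 1, so 314^3 ≡ 27·314 ≡ 298 (mod 409)
Right side y^r · r^s mod p:
Squares mod 409: 55^1≡55, 55^2≡162, 55^4≡68, 55^8≡125, 55^16≡83, 55^32≡345, 55^64≡6, 55^128≡36, 55^256≡69
297 = 256 + 32 + 8 + 1, so 55^297 ≡ 69·345·125·55 ≡ 70 (mod 409)
Squares mod 409: 297^1≡297, 297^2≡274, 297^4≡229, 297^8≡89, 297^16≡150, 297^32≡5, 297^64≡25
114 = 64 + 32 + 16 + 2, so 297^114 ≡ 25·5·150·274 ≡ 51 (mod 409)
70·51 = 3570 ≡ 298 (mod 409)
298 ≡ 298 (mod 409), so the signature is genuine.

passes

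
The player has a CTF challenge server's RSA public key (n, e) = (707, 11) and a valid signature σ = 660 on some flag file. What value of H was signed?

193

Squares mod 707: σ^1≡660, σ^2≡88, σ^4≡674, σ^8≡382
11 = 8 + 2 + 1, so σ^11 ≡ 382·88·660 ≡ 193 (mod 707)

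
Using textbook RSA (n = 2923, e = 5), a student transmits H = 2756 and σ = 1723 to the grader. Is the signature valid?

invalid

σ^2 ≡ 1723^2 = 2968729 ≡ 1884
σ^4 ≡ 1884^2 = 3549456 ≡ 934
5 = 4 + 1, so σ^5 ≡ 934·1723 ≡ 1632 (mod 2923)
The recovered value 1632 does not match the digest 2756.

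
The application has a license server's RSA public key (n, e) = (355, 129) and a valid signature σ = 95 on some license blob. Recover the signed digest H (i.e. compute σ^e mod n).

215

Squares mod 355: σ^1≡95, σ^2≡150, σ^4≡135, σ^8≡120, σ^16≡200, σ^32≡240, σ^64≡90, σ^128≡290
129 = 128 + 1, so σ^129 ≡ 290·95 ≡ 215 (mod 355)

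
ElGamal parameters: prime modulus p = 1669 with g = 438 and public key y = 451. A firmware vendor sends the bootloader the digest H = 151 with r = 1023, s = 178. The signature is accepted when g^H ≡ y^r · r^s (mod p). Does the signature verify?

Left side g^H mod p:
438^2 = 191844 ≡ 1578
438^4 ≡ 1578^2 = 2490084 ≡ 1605
438^8 ≡ 1605^2 = 2576025 ≡ 758
438^16 ≡ 758^2 = 574564 ≡ 428
438^32 ≡ 428^2 = 183184 ≡ 1263
438^64 ≡ 1263^2 = 1595169 ≡ 1274
438^128 ≡ 1274^2 = 1623076 ≡ 808
151 = 128 + 16 + 4 + 2 + 1, so 438^151 ≡ 808·428·1605·1578·438 ≡ 1558 (mod 1669)
Right side y^r · r^s mod p:
451^2 = 203401 ≡ 1452
451^4 ≡ 1452^2 = 2108304 ≡ 357
451^8 ≡ 357^2 = 127449 ≡ 605
451^16 ≡ 605^2 = 366025 ≡ 514
451^32 ≡ 514^2 = 264196 ≡ 494
451^64 ≡ 494^2 = 244036 ≡ 362
451^128 ≡ 362^2 = 131044 ≡ 862
451^256 ≡ 862^2 = 743044 ≡ 339
451^512 ≡ 339^2 = 114921 ≡ 1429
1023 = 512 + 256 + 128 + 64 + 32 + 16 + 8 + 4 + 2 + 1, so 451^1023 ≡ 1429·339·862·362·494·514·605·357·1452·451 ≡ 594 (mod 1669)
1023^2 = 1046529 ≡ 66
1023^4 ≡ 66^2 = 4356 ≡ 1018
1023^8 ≡ 1018^2 = 1036324 ≡ 1544
1023^16 ≡ 1544^2 = 2383936 ≡ 604
1023^32 ≡ 604^2 = 364816 ≡ 974
1023^64 ≡ 974^2 = 948676 ≡ 684
1023^128 ≡ 684^2 = 467856 ≡ 536
178 = 128 + 32 + 16 + 2, so 1023^178 ≡ 536·974·604·66 ≡ 514 (mod 1669)
594·514 = 305316 ≡ 1558 (mod 1669)
1558 ≡ 1558 (mod 1669), so the signature is genuine.

verifies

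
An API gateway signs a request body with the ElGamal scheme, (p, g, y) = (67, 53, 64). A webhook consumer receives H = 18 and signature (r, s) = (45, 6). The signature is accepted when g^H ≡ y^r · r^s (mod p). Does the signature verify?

Left side g^H mod p:
53^18 mod 67 = 59
Right side y^r · r^s mod p:
64^45 mod 67 = 64
45^6 mod 67 = 25
64·25 = 1600 ≡ 59 (mod 67)
59 ≡ 59 (mod 67), so the signature is genuine.

verifies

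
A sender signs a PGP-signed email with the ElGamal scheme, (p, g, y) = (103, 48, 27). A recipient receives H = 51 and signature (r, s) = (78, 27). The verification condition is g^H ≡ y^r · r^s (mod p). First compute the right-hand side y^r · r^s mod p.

Squares mod 103: 27^1≡27, 27^2≡8, 27^4≡64, 27^8≡79, 27^16≡61, 27^32≡13, 27^64≡66
78 = 64 + 8 + 4 + 2, so 27^78 ≡ 66·79·64·8 ≡ 14 (mod 103)
Squares mod 103: 78^1≡78, 78^2≡7, 78^4≡49, 78^8≡32, 78^16≡97
27 = 16 + 8 + 2 + 1, so 78^27 ≡ 97·32·7·78 ≡ 22 (mod 103)
y^r · r^s ≡ 14·22 = 308 ≡ 102 (mod 103)

102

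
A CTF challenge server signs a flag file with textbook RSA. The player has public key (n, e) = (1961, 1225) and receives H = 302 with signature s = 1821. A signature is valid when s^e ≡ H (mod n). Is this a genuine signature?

forged

s^2 ≡ 1821^2 = 3316041 ≡ 1951
s^4 ≡ 1951^2 = 3806401 ≡ 100
s^8 ≡ 100^2 = 10000 ≡ 195
s^16 ≡ 195^2 = 38025 ≡ 766
s^32 ≡ 766^2 = 586756 ≡ 417
s^64 ≡ 417^2 = 173889 ≡ 1321
s^128 ≡ 1321^2 = 1745041 ≡ 1712
s^256 ≡ 1712^2 = 2930944 ≡ 1210
s^512 ≡ 1210^2 = 1464100 ≡ 1194
s^1024 ≡ 1194^2 = 1425636 ≡ 1950
1225 = 1024 + 128 + 64 + 8 + 1, so s^1225 ≡ 1950·1712·1321·195·1821 ≡ 1303 (mod 1961)
s^1225 mod 1961 = 1303, but H = 302.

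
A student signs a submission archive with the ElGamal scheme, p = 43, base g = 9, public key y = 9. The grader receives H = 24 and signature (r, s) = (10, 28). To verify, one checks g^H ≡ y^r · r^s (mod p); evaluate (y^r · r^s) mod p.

9^2 = 81 ≡ 38
9^4 ≡ 38^2 = 1444 ≡ 25
9^8 ≡ 25^2 = 625 ≡ 23
10 = 8 + 2, so 9^10 ≡ 23·38 ≡ 14 (mod 43)
10^2 = 100 ≡ 14
10^4 ≡ 14^2 = 196 ≡ 24
10^8 ≡ 24^2 = 576 ≡ 17
10^16 ≡ 17^2 = 289 ≡ 31
28 = 16 + 8 + 4, so 10^28 ≡ 31·17·24 ≡ 6 (mod 43)
y^r · r^s ≡ 14·6 = 84 ≡ 41 (mod 43)

41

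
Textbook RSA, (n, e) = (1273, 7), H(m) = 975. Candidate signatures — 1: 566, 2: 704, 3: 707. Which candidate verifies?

Candidate 1: Squares mod 1273: 566^1≡566, 566^2≡833, 566^4≡104; 7 = 4 + 2 + 1, so 566^7 ≡ 104·833·566 ≡ 298 (mod 1273)
Candidate 2: Squares mod 1273: 704^1≡704, 704^2≡419, 704^4≡1160; 7 = 4 + 2 + 1, so 704^7 ≡ 1160·419·704 ≡ 1217 (mod 1273)
Candidate 3: Squares mod 1273: 707^1≡707, 707^2≡833, 707^4≡104; 7 = 4 + 2 + 1, so 707^7 ≡ 104·833·707 ≡ 975 (mod 1273)
  → matches H(m) = 975

3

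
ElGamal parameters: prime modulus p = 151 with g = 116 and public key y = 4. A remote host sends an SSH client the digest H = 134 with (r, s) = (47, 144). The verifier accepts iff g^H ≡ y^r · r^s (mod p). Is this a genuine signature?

Left side g^H mod p:
Squares mod 151: 116^1≡116, 116^2≡17, 116^4≡138, 116^8≡18, 116^16≡22, 116^32≡31, 116^64≡55, 116^128≡5
134 = 128 + 4 + 2, so 116^134 ≡ 5·138·17 ≡ 103 (mod 151)
Right side y^r · r^s mod p:
Squares mod 151: 4^1≡4, 4^2≡16, 4^4≡105, 4^8≡2, 4^16≡4, 4^32≡16
47 = 32 + 8 + 4 + 2 + 1, so 4^47 ≡ 16·2·105·16·4 ≡ 16 (mod 151)
Squares mod 151: 47^1≡47, 47^2≡95, 47^4≡116, 47^8≡17, 47^16≡138, 47^32≡18, 47^64≡22, 47^128≡31
144 = 128 + 16, so 47^144 ≡ 31·138 ≡ 50 (mod 151)
16·50 = 800 ≡ 45 (mod 151)
103 ≠ 45, so verification fails.

forged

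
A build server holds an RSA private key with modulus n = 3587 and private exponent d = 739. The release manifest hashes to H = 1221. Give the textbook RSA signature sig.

160

H^2 ≡ 1221^2 = 1490841 ≡ 2236
H^4 ≡ 2236^2 = 4999696 ≡ 3005
H^8 ≡ 3005^2 = 9030025 ≡ 1546
H^16 ≡ 1546^2 = 2390116 ≡ 1174
H^32 ≡ 1174^2 = 1378276 ≡ 868
H^64 ≡ 868^2 = 753424 ≡ 154
H^128 ≡ 154^2 = 23716 ≡ 2194
H^256 ≡ 2194^2 = 4813636 ≡ 3469
H^512 ≡ 3469^2 = 12033961 ≡ 3163
739 = 512 + 128 + 64 + 32 + 2 + 1, so H^739 ≡ 3163·2194·154·868·2236·1221 ≡ 160 (mod 3587)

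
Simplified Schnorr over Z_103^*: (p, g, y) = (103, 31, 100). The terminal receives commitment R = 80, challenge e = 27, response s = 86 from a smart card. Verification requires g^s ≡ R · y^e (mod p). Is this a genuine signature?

g^s mod p:
Squares mod 103: 31^1≡31, 31^2≡34, 31^4≡23, 31^8≡14, 31^16≡93, 31^32≡100, 31^64≡9
86 = 64 + 16 + 4 + 2, so 31^86 ≡ 9·93·23·34 ≡ 72 (mod 103)
R · y^e mod p:
Squares mod 103: 100^1≡100, 100^2≡9, 100^4≡81, 100^8≡72, 100^16≡34
27 = 16 + 8 + 2 + 1, so 100^27 ≡ 34·72·9·100 ≡ 30 (mod 103)
80·30 = 2400 ≡ 31 (mod 103)
72 ≠ 31; the check fails.

forged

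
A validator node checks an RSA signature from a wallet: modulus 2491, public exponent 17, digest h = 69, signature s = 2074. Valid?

s^2 ≡ 2074^2 = 4301476 ≡ 2010
s^4 ≡ 2010^2 = 4040100 ≡ 2189
s^8 ≡ 2189^2 = 4791721 ≡ 1528
s^16 ≡ 1528^2 = 2334784 ≡ 717
17 = 16 + 1, so s^17 ≡ 717·2074 ≡ 2422 (mod 2491)
s^17 mod 2491 = 2422, but h = 69.

no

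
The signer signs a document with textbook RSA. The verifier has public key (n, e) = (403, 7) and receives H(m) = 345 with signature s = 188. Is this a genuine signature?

genuine

s^2 ≡ 188^2 = 35344 ≡ 283
s^4 ≡ 283^2 = 80089 ≡ 295
7 = 4 + 2 + 1, so s^7 ≡ 295·283·188 ≡ 345 (mod 403)
Since 345 equals the digest 345, verification succeeds.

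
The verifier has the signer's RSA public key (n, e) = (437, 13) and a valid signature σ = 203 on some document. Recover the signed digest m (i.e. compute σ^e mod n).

53

σ^2 ≡ 203^2 = 41209 ≡ 131
σ^4 ≡ 131^2 = 17161 ≡ 118
σ^8 ≡ 118^2 = 13924 ≡ 377
13 = 8 + 4 + 1, so σ^13 ≡ 377·118·203 ≡ 53 (mod 437)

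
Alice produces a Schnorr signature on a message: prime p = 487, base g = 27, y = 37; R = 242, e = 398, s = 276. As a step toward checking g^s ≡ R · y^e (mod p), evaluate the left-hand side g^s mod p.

Squares mod 487: 27^1≡27, 27^2≡242, 27^4≡124, 27^8≡279, 27^16≡408, 27^32≡397, 27^64≡308, 27^128≡386, 27^256≡461
276 = 256 + 16 + 4, so 27^276 ≡ 461·408·124 ≡ 482 (mod 487)

482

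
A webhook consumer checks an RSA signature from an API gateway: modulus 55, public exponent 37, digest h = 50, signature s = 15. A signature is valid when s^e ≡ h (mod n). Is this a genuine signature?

forged

s^2 ≡ 15^2 = 225 ≡ 5
s^4 ≡ 5^2 = 25
s^8 ≡ 25^2 = 625 ≡ 20
s^16 ≡ 20^2 = 400 ≡ 15
s^32 ≡ 15^2 = 225 ≡ 5
37 = 32 + 4 + 1, so s^37 ≡ 5·25·15 ≡ 5 (mod 55)
The recovered value 5 does not match the digest 50.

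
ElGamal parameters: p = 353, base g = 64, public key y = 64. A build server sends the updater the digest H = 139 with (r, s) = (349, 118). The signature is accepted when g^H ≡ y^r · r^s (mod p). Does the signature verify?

Left side g^H mod p:
Squares mod 353: 64^1≡64, 64^2≡213, 64^4≡185, 64^8≡337, 64^16≡256, 64^32≡231, 64^64≡58, 64^128≡187
139 = 128 + 8 + 2 + 1, so 64^139 ≡ 187·337·213·64 ≡ 88 (mod 353)
Right side y^r · r^s mod p:
Squares mod 353: 64^1≡64, 64^2≡213, 64^4≡185, 64^8≡337, 64^16≡256, 64^32≡231, 64^64≡58, 64^128≡187, 64^256≡22
349 = 256 + 64 + 16 + 8 + 4 + 1, so 64^349 ≡ 22·58·256·337·185·64 ≡ 319 (mod 353)
Squares mod 353: 349^1≡349, 349^2≡16, 349^4≡256, 349^8≡231, 349^16≡58, 349^32≡187, 349^64≡22
118 = 64 + 32 + 16 + 4 + 2, so 349^118 ≡ 22·187·58·256·16 ≡ 122 (mod 353)
319·122 = 38918 ≡ 88 (mod 353)
88 ≡ 88 (mod 353), so the signature is genuine.

verifies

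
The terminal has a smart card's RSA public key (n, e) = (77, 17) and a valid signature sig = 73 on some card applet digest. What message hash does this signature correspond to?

61

sig^2 ≡ 73^2 = 5329 ≡ 16
sig^4 ≡ 16^2 = 256 ≡ 25
sig^8 ≡ 25^2 = 625 ≡ 9
sig^16 ≡ 9^2 = 81 ≡ 4
17 = 16 + 1, so sig^17 ≡ 4·73 ≡ 61 (mod 77)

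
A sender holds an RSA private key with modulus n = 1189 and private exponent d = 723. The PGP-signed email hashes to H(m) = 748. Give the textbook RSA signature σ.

(H(m))^2 ≡ 748^2 = 559504 ≡ 674
(H(m))^4 ≡ 674^2 = 454276 ≡ 78
(H(m))^8 ≡ 78^2 = 6084 ≡ 139
(H(m))^16 ≡ 139^2 = 19321 ≡ 297
(H(m))^32 ≡ 297^2 = 88209 ≡ 223
(H(m))^64 ≡ 223^2 = 49729 ≡ 980
(H(m))^128 ≡ 980^2 = 960400 ≡ 877
(H(m))^256 ≡ 877^2 = 769129 ≡ 1035
(H(m))^512 ≡ 1035^2 = 1071225 ≡ 1125
723 = 512 + 128 + 64 + 16 + 2 + 1, so (H(m))^723 ≡ 1125·877·980·297·674·748 ≡ 877 (mod 1189)

877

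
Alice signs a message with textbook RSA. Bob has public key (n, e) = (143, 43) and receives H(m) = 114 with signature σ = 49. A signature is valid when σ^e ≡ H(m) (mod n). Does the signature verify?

σ^2 ≡ 49^2 = 2401 ≡ 113
σ^4 ≡ 113^2 = 12769 ≡ 42
σ^8 ≡ 42^2 = 1764 ≡ 48
σ^16 ≡ 48^2 = 2304 ≡ 16
σ^32 ≡ 16^2 = 256 ≡ 113
43 = 32 + 8 + 2 + 1, so σ^43 ≡ 113·48·113·49 ≡ 114 (mod 143)
σ^43 mod 143 = 114 matches H(m).

verifies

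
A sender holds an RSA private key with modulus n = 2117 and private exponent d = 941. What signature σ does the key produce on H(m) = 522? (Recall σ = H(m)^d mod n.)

232

(H(m))^2 ≡ 522^2 = 272484 ≡ 1508
(H(m))^4 ≡ 1508^2 = 2274064 ≡ 406
(H(m))^8 ≡ 406^2 = 164836 ≡ 1827
(H(m))^16 ≡ 1827^2 = 3337929 ≡ 1537
(H(m))^32 ≡ 1537^2 = 2362369 ≡ 1914
(H(m))^64 ≡ 1914^2 = 3663396 ≡ 986
(H(m))^128 ≡ 986^2 = 972196 ≡ 493
(H(m))^256 ≡ 493^2 = 243049 ≡ 1711
(H(m))^512 ≡ 1711^2 = 2927521 ≡ 1827
941 = 512 + 256 + 128 + 32 + 8 + 4 + 1, so (H(m))^941 ≡ 1827·1711·493·1914·1827·406·522 ≡ 232 (mod 2117)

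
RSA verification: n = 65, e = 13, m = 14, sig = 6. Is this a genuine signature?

forged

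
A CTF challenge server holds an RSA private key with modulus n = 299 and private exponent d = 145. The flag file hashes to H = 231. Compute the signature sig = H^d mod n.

231

H^2 ≡ 231^2 = 53361 ≡ 139
H^4 ≡ 139^2 = 19321 ≡ 185
H^8 ≡ 185^2 = 34225 ≡ 139
H^16 ≡ 139^2 = 19321 ≡ 185
H^32 ≡ 185^2 = 34225 ≡ 139
H^64 ≡ 139^2 = 19321 ≡ 185
H^128 ≡ 185^2 = 34225 ≡ 139
145 = 128 + 16 + 1, so H^145 ≡ 139·185·231 ≡ 231 (mod 299)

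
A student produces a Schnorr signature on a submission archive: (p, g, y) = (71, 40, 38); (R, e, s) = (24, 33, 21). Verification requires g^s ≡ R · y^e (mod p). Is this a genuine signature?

g^s mod p:
40^21 mod 71 = 25
R · y^e mod p:
38^33 mod 71 = 3
24·3 = 72 ≡ 1 (mod 71)
25 ≠ 1; the check fails.

forged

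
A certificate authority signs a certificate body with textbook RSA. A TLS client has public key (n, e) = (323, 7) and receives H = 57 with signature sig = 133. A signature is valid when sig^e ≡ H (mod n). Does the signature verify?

verifies

sig^2 ≡ 133^2 = 17689 ≡ 247
sig^4 ≡ 247^2 = 61009 ≡ 285
7 = 4 + 2 + 1, so sig^7 ≡ 285·247·133 ≡ 57 (mod 323)
57 = H, so the signature checks out.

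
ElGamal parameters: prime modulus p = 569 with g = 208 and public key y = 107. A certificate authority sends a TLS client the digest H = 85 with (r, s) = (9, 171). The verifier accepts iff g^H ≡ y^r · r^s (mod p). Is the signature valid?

Left side g^H mod p:
208^85 mod 569 = 234
Right side y^r · r^s mod p:
107^9 mod 569 = 101
9^171 mod 569 = 284
101·284 = 28684 ≡ 234 (mod 569)
234 ≡ 234 (mod 569), so the signature is genuine.

valid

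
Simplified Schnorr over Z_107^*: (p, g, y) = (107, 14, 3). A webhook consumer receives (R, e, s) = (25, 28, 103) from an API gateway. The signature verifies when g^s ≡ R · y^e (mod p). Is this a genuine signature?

forged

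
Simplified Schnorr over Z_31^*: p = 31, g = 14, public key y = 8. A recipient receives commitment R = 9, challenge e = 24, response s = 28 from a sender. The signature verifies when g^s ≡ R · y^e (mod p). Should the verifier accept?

reject

g^s mod p:
14^2 = 196 ≡ 10
14^4 ≡ 10^2 = 100 ≡ 7
14^8 ≡ 7^2 = 49 ≡ 18
14^16 ≡ 18^2 = 324 ≡ 14
28 = 16 + 8 + 4, so 14^28 ≡ 14·18·7 ≡ 28 (mod 31)
R · y^e mod p:
8^2 = 64 ≡ 2
8^4 ≡ 2^2 = 4
8^8 ≡ 4^2 = 16
8^16 ≡ 16^2 = 256 ≡ 8
24 = 16 + 8, so 8^24 ≡ 8·16 ≡ 4 (mod 31)
9·4 = 36 ≡ 5 (mod 31)
28 ≠ 5; the check fails.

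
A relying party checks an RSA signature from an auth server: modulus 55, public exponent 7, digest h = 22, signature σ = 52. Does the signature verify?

does not verify

σ^2 ≡ 52^2 = 2704 ≡ 9
σ^4 ≡ 9^2 = 81 ≡ 26
7 = 4 + 2 + 1, so σ^7 ≡ 26·9·52 ≡ 13 (mod 55)
13 ≠ 22, so verification fails.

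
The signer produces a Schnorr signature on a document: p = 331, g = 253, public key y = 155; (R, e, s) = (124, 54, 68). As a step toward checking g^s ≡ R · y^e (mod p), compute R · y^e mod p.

155^54 mod 331 = 126
R · y^e ≡ 124·126 = 15624 ≡ 67 (mod 331)

67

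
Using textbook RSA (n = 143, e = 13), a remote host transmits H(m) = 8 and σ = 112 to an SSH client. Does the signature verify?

Squares mod 143: σ^1≡112, σ^2≡103, σ^4≡27, σ^8≡14
13 = 8 + 4 + 1, so σ^13 ≡ 14·27·112 ≡ 8 (mod 143)
8 = H(m), so the signature checks out.

verifies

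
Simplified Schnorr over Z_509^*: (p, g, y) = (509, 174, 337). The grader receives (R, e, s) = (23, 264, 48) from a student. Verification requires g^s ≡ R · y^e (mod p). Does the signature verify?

verifies

g^s mod p:
Squares mod 509: 174^1≡174, 174^2≡245, 174^4≡472, 174^8≡351, 174^16≡23, 174^32≡20
48 = 32 + 16, so 174^48 ≡ 20·23 ≡ 460 (mod 509)
R · y^e mod p:
Squares mod 509: 337^1≡337, 337^2≡62, 337^4≡281, 337^8≡66, 337^16≡284, 337^32≡234, 337^64≡293, 337^128≡337, 337^256≡62
264 = 256 + 8, so 337^264 ≡ 62·66 ≡ 20 (mod 509)
23·20 = 460 ≡ 460 (mod 509)
460 ≡ 460 (mod 509); signature holds.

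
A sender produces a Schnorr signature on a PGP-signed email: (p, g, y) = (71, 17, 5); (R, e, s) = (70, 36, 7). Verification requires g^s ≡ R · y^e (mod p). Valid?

yes

g^s mod p:
17^2 = 289 ≡ 5
17^4 ≡ 5^2 = 25
7 = 4 + 2 + 1, so 17^7 ≡ 25·5·17 ≡ 66 (mod 71)
R · y^e mod p:
5^2 = 25
5^4 ≡ 25^2 = 625 ≡ 57
5^8 ≡ 57^2 = 3249 ≡ 54
5^16 ≡ 54^2 = 2916 ≡ 5
5^32 ≡ 5^2 = 25
36 = 32 + 4, so 5^36 ≡ 25·57 ≡ 5 (mod 71)
70·5 = 350 ≡ 66 (mod 71)
66 ≡ 66 (mod 71); signature holds.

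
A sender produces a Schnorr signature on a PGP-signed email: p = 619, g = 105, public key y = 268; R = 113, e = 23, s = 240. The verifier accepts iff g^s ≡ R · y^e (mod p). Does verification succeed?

passes

g^s mod p:
105^2 = 11025 ≡ 502
105^4 ≡ 502^2 = 252004 ≡ 71
105^8 ≡ 71^2 = 5041 ≡ 89
105^16 ≡ 89^2 = 7921 ≡ 493
105^32 ≡ 493^2 = 243049 ≡ 401
105^64 ≡ 401^2 = 160801 ≡ 480
105^128 ≡ 480^2 = 230400 ≡ 132
240 = 128 + 64 + 32 + 16, so 105^240 ≡ 132·480·401·493 ≡ 127 (mod 619)
R · y^e mod p:
268^2 = 71824 ≡ 20
268^4 ≡ 20^2 = 400
268^8 ≡ 400^2 = 160000 ≡ 298
268^16 ≡ 298^2 = 88804 ≡ 287
23 = 16 + 4 + 2 + 1, so 268^23 ≡ 287·400·20·268 ≡ 527 (mod 619)
113·527 = 59551 ≡ 127 (mod 619)
127 ≡ 127 (mod 619); signature holds.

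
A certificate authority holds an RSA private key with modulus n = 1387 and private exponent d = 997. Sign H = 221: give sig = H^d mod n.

Squares mod 1387: H^1≡221, H^2≡296, H^4≡235, H^8≡1132, H^16≡1223, H^32≡543, H^64≡805, H^128≡296, H^256≡235, H^512≡1132
997 = 512 + 256 + 128 + 64 + 32 + 4 + 1, so H^997 ≡ 1132·235·296·805·543·235·221 ≡ 639 (mod 1387)

639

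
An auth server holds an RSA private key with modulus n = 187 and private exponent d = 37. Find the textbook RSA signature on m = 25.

m^37 mod 187 = 9

9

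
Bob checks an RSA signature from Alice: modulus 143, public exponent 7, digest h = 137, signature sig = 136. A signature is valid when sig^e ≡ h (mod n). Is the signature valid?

Squares mod 143: sig^1≡136, sig^2≡49, sig^4≡113
7 = 4 + 2 + 1, so sig^7 ≡ 113·49·136 ≡ 137 (mod 143)
137 = h, so the signature checks out.

valid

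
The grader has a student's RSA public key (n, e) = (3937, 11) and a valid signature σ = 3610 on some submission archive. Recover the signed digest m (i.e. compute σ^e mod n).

2954

Squares mod 3937: σ^1≡3610, σ^2≡630, σ^4≡3200, σ^8≡3800
11 = 8 + 2 + 1, so σ^11 ≡ 3800·630·3610 ≡ 2954 (mod 3937)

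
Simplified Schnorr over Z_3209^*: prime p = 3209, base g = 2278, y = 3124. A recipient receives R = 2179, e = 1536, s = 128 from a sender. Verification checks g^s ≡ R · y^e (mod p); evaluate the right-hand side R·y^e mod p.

62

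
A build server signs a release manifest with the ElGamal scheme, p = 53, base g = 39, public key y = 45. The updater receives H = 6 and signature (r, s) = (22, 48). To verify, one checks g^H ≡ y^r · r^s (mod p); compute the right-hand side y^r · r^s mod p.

38

Squares mod 53: 45^1≡45, 45^2≡11, 45^4≡15, 45^8≡13, 45^16≡10
22 = 16 + 4 + 2, so 45^22 ≡ 10·15·11 ≡ 7 (mod 53)
Squares mod 53: 22^1≡22, 22^2≡7, 22^4≡49, 22^8≡16, 22^16≡44, 22^32≡28
48 = 32 + 16, so 22^48 ≡ 28·44 ≡ 13 (mod 53)
y^r · r^s ≡ 7·13 = 91 ≡ 38 (mod 53)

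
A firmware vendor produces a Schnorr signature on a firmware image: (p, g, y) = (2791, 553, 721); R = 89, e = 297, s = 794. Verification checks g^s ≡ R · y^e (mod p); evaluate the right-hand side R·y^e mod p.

721^2 = 519841 ≡ 715
721^4 ≡ 715^2 = 511225 ≡ 472
721^8 ≡ 472^2 = 222784 ≡ 2295
721^16 ≡ 2295^2 = 5267025 ≡ 408
721^32 ≡ 408^2 = 166464 ≡ 1795
721^64 ≡ 1795^2 = 3222025 ≡ 1211
721^128 ≡ 1211^2 = 1466521 ≡ 1246
721^256 ≡ 1246^2 = 1552516 ≡ 720
297 = 256 + 32 + 8 + 1, so 721^297 ≡ 720·1795·2295·721 ≡ 2737 (mod 2791)
R · y^e ≡ 89·2737 = 243593 ≡ 776 (mod 2791)

776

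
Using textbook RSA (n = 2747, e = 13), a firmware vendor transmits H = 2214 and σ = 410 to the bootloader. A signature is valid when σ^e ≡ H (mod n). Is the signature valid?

valid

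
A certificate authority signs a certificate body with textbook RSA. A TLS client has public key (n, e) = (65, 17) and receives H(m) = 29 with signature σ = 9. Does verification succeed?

σ^17 mod 65 = 29
σ^17 mod 65 = 29 matches H(m).

passes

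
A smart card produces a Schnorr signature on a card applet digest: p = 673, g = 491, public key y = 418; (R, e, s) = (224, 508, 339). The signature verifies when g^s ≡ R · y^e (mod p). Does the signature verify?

g^s mod p:
491^339 mod 673 = 166
R · y^e mod p:
418^508 mod 673 = 255
224·255 = 57120 ≡ 588 (mod 673)
166 ≠ 588; the check fails.

does not verify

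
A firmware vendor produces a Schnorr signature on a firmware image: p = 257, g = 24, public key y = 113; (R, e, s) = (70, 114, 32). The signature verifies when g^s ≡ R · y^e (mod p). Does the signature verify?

verifies

g^s mod p:
24^2 = 576 ≡ 62
24^4 ≡ 62^2 = 3844 ≡ 246
24^8 ≡ 246^2 = 60516 ≡ 121
24^16 ≡ 121^2 = 14641 ≡ 249
24^32 ≡ 249^2 = 62001 ≡ 64
R · y^e mod p:
113^2 = 12769 ≡ 176
113^4 ≡ 176^2 = 30976 ≡ 136
113^8 ≡ 136^2 = 18496 ≡ 249
113^16 ≡ 249^2 = 62001 ≡ 64
113^32 ≡ 64^2 = 4096 ≡ 241
113^64 ≡ 241^2 = 58081 ≡ 256
114 = 64 + 32 + 16 + 2, so 113^114 ≡ 256·241·64·176 ≡ 67 (mod 257)
70·67 = 4690 ≡ 64 (mod 257)
64 ≡ 64 (mod 257); signature holds.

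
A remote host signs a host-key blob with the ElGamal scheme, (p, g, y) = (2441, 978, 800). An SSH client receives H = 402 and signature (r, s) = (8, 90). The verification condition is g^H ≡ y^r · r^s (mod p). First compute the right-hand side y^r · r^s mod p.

945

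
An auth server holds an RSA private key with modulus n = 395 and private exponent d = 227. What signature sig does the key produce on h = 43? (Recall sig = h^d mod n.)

h^2 ≡ 43^2 = 1849 ≡ 269
h^4 ≡ 269^2 = 72361 ≡ 76
h^8 ≡ 76^2 = 5776 ≡ 246
h^16 ≡ 246^2 = 60516 ≡ 81
h^32 ≡ 81^2 = 6561 ≡ 241
h^64 ≡ 241^2 = 58081 ≡ 16
h^128 ≡ 16^2 = 256
227 = 128 + 64 + 32 + 2 + 1, so h^227 ≡ 256·16·241·269·43 ≡ 312 (mod 395)

312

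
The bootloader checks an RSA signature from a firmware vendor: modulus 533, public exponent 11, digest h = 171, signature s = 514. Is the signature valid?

s^2 ≡ 514^2 = 264196 ≡ 361
s^4 ≡ 361^2 = 130321 ≡ 269
s^8 ≡ 269^2 = 72361 ≡ 406
11 = 8 + 2 + 1, so s^11 ≡ 406·361·514 ≡ 171 (mod 533)
s^11 mod 533 = 171 matches h.

valid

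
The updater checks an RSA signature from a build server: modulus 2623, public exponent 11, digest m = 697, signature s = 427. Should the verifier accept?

reject

s^2 ≡ 427^2 = 182329 ≡ 1342
s^4 ≡ 1342^2 = 1800964 ≡ 1586
s^8 ≡ 1586^2 = 2515396 ≡ 2562
11 = 8 + 2 + 1, so s^11 ≡ 2562·1342·427 ≡ 1647 (mod 2623)
s^11 mod 2623 = 1647, but m = 697.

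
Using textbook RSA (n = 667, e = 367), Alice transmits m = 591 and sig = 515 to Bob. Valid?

Squares mod 667: sig^1≡515, sig^2≡426, sig^4≡52, sig^8≡36, sig^16≡629, sig^32≡110, sig^64≡94, sig^128≡165, sig^256≡545
367 = 256 + 64 + 32 + 8 + 4 + 2 + 1, so sig^367 ≡ 545·94·110·36·52·426·515 ≡ 121 (mod 667)
The recovered value 121 does not match the digest 591.

no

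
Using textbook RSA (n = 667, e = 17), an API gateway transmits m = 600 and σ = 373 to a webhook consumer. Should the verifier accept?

reject

σ^2 ≡ 373^2 = 139129 ≡ 393
σ^4 ≡ 393^2 = 154449 ≡ 372
σ^8 ≡ 372^2 = 138384 ≡ 315
σ^16 ≡ 315^2 = 99225 ≡ 509
17 = 16 + 1, so σ^17 ≡ 509·373 ≡ 429 (mod 667)
σ^17 mod 667 = 429, but m = 600.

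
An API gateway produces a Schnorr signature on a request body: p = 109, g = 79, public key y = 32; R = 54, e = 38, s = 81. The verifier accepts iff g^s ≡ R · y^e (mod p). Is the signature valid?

valid

g^s mod p:
79^2 = 6241 ≡ 28
79^4 ≡ 28^2 = 784 ≡ 21
79^8 ≡ 21^2 = 441 ≡ 5
79^16 ≡ 5^2 = 25
79^32 ≡ 25^2 = 625 ≡ 80
79^64 ≡ 80^2 = 6400 ≡ 78
81 = 64 + 16 + 1, so 79^81 ≡ 78·25·79 ≡ 33 (mod 109)
R · y^e mod p:
32^2 = 1024 ≡ 43
32^4 ≡ 43^2 = 1849 ≡ 105
32^8 ≡ 105^2 = 11025 ≡ 16
32^16 ≡ 16^2 = 256 ≡ 38
32^32 ≡ 38^2 = 1444 ≡ 27
38 = 32 + 4 + 2, so 32^38 ≡ 27·105·43 ≡ 43 (mod 109)
54·43 = 2322 ≡ 33 (mod 109)
33 ≡ 33 (mod 109); signature holds.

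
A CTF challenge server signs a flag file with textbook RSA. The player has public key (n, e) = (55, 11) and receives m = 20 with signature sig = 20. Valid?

yes

Squares mod 55: sig^1≡20, sig^2≡15, sig^4≡5, sig^8≡25
11 = 8 + 2 + 1, so sig^11 ≡ 25·15·20 ≡ 20 (mod 55)
sig^11 mod 55 = 20 matches m.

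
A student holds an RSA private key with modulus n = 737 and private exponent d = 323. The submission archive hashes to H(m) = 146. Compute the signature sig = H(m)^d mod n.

115

Squares mod 737: (H(m))^1≡146, (H(m))^2≡680, (H(m))^4≡301, (H(m))^8≡687, (H(m))^16≡289, (H(m))^32≡240, (H(m))^64≡114, (H(m))^128≡467, (H(m))^256≡674
323 = 256 + 64 + 2 + 1, so (H(m))^323 ≡ 674·114·680·146 ≡ 115 (mod 737)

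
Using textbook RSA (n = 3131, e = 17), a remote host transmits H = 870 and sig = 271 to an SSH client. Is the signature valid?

invalid

sig^2 ≡ 271^2 = 73441 ≡ 1428
sig^4 ≡ 1428^2 = 2039184 ≡ 903
sig^8 ≡ 903^2 = 815409 ≡ 1349
sig^16 ≡ 1349^2 = 1819801 ≡ 690
17 = 16 + 1, so sig^17 ≡ 690·271 ≡ 2261 (mod 3131)
2261 ≠ 870, so verification fails.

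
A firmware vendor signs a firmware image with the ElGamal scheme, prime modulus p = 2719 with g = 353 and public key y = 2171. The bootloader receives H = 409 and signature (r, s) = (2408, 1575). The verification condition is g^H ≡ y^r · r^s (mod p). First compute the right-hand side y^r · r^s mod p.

229

2171^2 = 4713241 ≡ 1214
2171^4 ≡ 1214^2 = 1473796 ≡ 98
2171^8 ≡ 98^2 = 9604 ≡ 1447
2171^16 ≡ 1447^2 = 2093809 ≡ 179
2171^32 ≡ 179^2 = 32041 ≡ 2132
2171^64 ≡ 2132^2 = 4545424 ≡ 1975
2171^128 ≡ 1975^2 = 3900625 ≡ 1579
2171^256 ≡ 1579^2 = 2493241 ≡ 2637
2171^512 ≡ 2637^2 = 6953769 ≡ 1286
2171^1024 ≡ 1286^2 = 1653796 ≡ 644
2171^2048 ≡ 644^2 = 414736 ≡ 1448
2408 = 2048 + 256 + 64 + 32 + 8, so 2171^2408 ≡ 1448·2637·1975·2132·1447 ≡ 809 (mod 2719)
2408^2 = 5798464 ≡ 1556
2408^4 ≡ 1556^2 = 2421136 ≡ 1226
2408^8 ≡ 1226^2 = 1503076 ≡ 2188
2408^16 ≡ 2188^2 = 4787344 ≡ 1904
2408^32 ≡ 1904^2 = 3625216 ≡ 789
2408^64 ≡ 789^2 = 622521 ≡ 2589
2408^128 ≡ 2589^2 = 6702921 ≡ 586
2408^256 ≡ 586^2 = 343396 ≡ 802
2408^512 ≡ 802^2 = 643204 ≡ 1520
2408^1024 ≡ 1520^2 = 2310400 ≡ 1969
1575 = 1024 + 512 + 32 + 4 + 2 + 1, so 2408^1575 ≡ 1969·1520·789·1226·1556·2408 ≡ 2279 (mod 2719)
y^r · r^s ≡ 809·2279 = 1843711 ≡ 229 (mod 2719)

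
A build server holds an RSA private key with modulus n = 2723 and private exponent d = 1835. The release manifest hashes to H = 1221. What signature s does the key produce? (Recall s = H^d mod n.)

2329

H^2 ≡ 1221^2 = 1490841 ≡ 1360
H^4 ≡ 1360^2 = 1849600 ≡ 683
H^8 ≡ 683^2 = 466489 ≡ 856
H^16 ≡ 856^2 = 732736 ≡ 249
H^32 ≡ 249^2 = 62001 ≡ 2095
H^64 ≡ 2095^2 = 4389025 ≡ 2272
H^128 ≡ 2272^2 = 5161984 ≡ 1899
H^256 ≡ 1899^2 = 3606201 ≡ 949
H^512 ≡ 949^2 = 900601 ≡ 2011
H^1024 ≡ 2011^2 = 4044121 ≡ 466
1835 = 1024 + 512 + 256 + 32 + 8 + 2 + 1, so H^1835 ≡ 466·2011·949·2095·856·1360·1221 ≡ 2329 (mod 2723)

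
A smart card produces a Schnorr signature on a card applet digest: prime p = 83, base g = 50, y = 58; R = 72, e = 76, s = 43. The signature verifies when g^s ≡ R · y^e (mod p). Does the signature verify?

verifies

g^s mod p:
50^2 = 2500 ≡ 10
50^4 ≡ 10^2 = 100 ≡ 17
50^8 ≡ 17^2 = 289 ≡ 40
50^16 ≡ 40^2 = 1600 ≡ 23
50^32 ≡ 23^2 = 529 ≡ 31
43 = 32 + 8 + 2 + 1, so 50^43 ≡ 31·40·10·50 ≡ 73 (mod 83)
R · y^e mod p:
58^2 = 3364 ≡ 44
58^4 ≡ 44^2 = 1936 ≡ 27
58^8 ≡ 27^2 = 729 ≡ 65
58^16 ≡ 65^2 = 4225 ≡ 75
58^32 ≡ 75^2 = 5625 ≡ 64
58^64 ≡ 64^2 = 4096 ≡ 29
76 = 64 + 8 + 4, so 58^76 ≡ 29·65·27 ≡ 16 (mod 83)
72·16 = 1152 ≡ 73 (mod 83)
73 ≡ 73 (mod 83); signature holds.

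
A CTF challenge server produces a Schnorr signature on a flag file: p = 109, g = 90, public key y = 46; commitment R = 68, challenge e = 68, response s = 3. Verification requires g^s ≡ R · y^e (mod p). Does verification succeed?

g^s mod p:
90^3 mod 109 = 8
R · y^e mod p:
46^68 mod 109 = 45
68·45 = 3060 ≡ 8 (mod 109)
8 ≡ 8 (mod 109); signature holds.

passes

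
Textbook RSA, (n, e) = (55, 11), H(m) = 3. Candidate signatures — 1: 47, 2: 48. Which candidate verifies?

1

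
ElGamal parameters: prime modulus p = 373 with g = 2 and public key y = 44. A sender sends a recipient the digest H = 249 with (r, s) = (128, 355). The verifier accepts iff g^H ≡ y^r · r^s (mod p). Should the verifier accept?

Left side g^H mod p:
2^2 = 4
2^4 ≡ 4^2 = 16
2^8 ≡ 16^2 = 256
2^16 ≡ 256^2 = 65536 ≡ 261
2^32 ≡ 261^2 = 68121 ≡ 235
2^64 ≡ 235^2 = 55225 ≡ 21
2^128 ≡ 21^2 = 441 ≡ 68
249 = 128 + 64 + 32 + 16 + 8 + 1, so 2^249 ≡ 68·21·235·261·256·2 ≡ 176 (mod 373)
Right side y^r · r^s mod p:
44^2 = 1936 ≡ 71
44^4 ≡ 71^2 = 5041 ≡ 192
44^8 ≡ 192^2 = 36864 ≡ 310
44^16 ≡ 310^2 = 96100 ≡ 239
44^32 ≡ 239^2 = 57121 ≡ 52
44^64 ≡ 52^2 = 2704 ≡ 93
44^128 ≡ 93^2 = 8649 ≡ 70
128^2 = 16384 ≡ 345
128^4 ≡ 345^2 = 119025 ≡ 38
128^8 ≡ 38^2 = 1444 ≡ 325
128^16 ≡ 325^2 = 105625 ≡ 66
128^32 ≡ 66^2 = 4356 ≡ 253
128^64 ≡ 253^2 = 64009 ≡ 226
128^128 ≡ 226^2 = 51076 ≡ 348
128^256 ≡ 348^2 = 121104 ≡ 252
355 = 256 + 64 + 32 + 2 + 1, so 128^355 ≡ 252·226·253·345·128 ≡ 205 (mod 373)
70·205 = 14350 ≡ 176 (mod 373)
176 ≡ 176 (mod 373), so the signature is genuine.

accept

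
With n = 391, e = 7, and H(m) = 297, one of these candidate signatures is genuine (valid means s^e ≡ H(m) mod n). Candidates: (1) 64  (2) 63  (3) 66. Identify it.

Candidate 1: Squares mod 391: 64^1≡64, 64^2≡186, 64^4≡188; 7 = 4 + 2 + 1, so 64^7 ≡ 188·186·64 ≡ 259 (mod 391)
Candidate 2: Squares mod 391: 63^1≡63, 63^2≡59, 63^4≡353; 7 = 4 + 2 + 1, so 63^7 ≡ 353·59·63 ≡ 296 (mod 391)
Candidate 3: Squares mod 391: 66^1≡66, 66^2≡55, 66^4≡288; 7 = 4 + 2 + 1, so 66^7 ≡ 288·55·66 ≡ 297 (mod 391)
  → matches H(m) = 297

3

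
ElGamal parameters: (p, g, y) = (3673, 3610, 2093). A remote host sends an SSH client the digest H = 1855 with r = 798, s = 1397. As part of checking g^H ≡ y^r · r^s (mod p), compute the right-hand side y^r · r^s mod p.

2093^2 = 4380649 ≡ 2433
2093^4 ≡ 2433^2 = 5919489 ≡ 2286
2093^8 ≡ 2286^2 = 5225796 ≡ 2790
2093^16 ≡ 2790^2 = 7784100 ≡ 1013
2093^32 ≡ 1013^2 = 1026169 ≡ 1402
2093^64 ≡ 1402^2 = 1965604 ≡ 549
2093^128 ≡ 549^2 = 301401 ≡ 215
2093^256 ≡ 215^2 = 46225 ≡ 2149
2093^512 ≡ 2149^2 = 4618201 ≡ 1240
798 = 512 + 256 + 16 + 8 + 4 + 2, so 2093^798 ≡ 1240·2149·1013·2790·2286·2433 ≡ 2635 (mod 3673)
798^2 = 636804 ≡ 1375
798^4 ≡ 1375^2 = 1890625 ≡ 2703
798^8 ≡ 2703^2 = 7306209 ≡ 612
798^16 ≡ 612^2 = 374544 ≡ 3571
798^32 ≡ 3571^2 = 12752041 ≡ 3058
798^64 ≡ 3058^2 = 9351364 ≡ 3579
798^128 ≡ 3579^2 = 12809241 ≡ 1490
798^256 ≡ 1490^2 = 2220100 ≡ 1608
798^512 ≡ 1608^2 = 2585664 ≡ 3545
798^1024 ≡ 3545^2 = 12567025 ≡ 1692
1397 = 1024 + 256 + 64 + 32 + 16 + 4 + 1, so 798^1397 ≡ 1692·1608·3579·3058·3571·2703·798 ≡ 1762 (mod 3673)
y^r · r^s ≡ 2635·1762 = 4642870 ≡ 198 (mod 3673)

198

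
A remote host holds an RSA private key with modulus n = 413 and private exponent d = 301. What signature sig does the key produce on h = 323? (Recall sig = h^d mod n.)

85

Squares mod 413: h^1≡323, h^2≡253, h^4≡407, h^8≡36, h^16≡57, h^32≡358, h^64≡134, h^128≡197, h^256≡400
301 = 256 + 32 + 8 + 4 + 1, so h^301 ≡ 400·358·36·407·323 ≡ 85 (mod 413)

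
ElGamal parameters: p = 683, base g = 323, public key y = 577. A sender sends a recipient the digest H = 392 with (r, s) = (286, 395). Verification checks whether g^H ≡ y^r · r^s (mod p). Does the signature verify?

does not verify

Left side g^H mod p:
Squares mod 683: 323^1≡323, 323^2≡513, 323^4≡214, 323^8≡35, 323^16≡542, 323^32≡74, 323^64≡12, 323^128≡144, 323^256≡246
392 = 256 + 128 + 8, so 323^392 ≡ 246·144·35 ≡ 195 (mod 683)
Right side y^r · r^s mod p:
Squares mod 683: 577^1≡577, 577^2≡308, 577^4≡610, 577^8≡548, 577^16≡467, 577^32≡212, 577^64≡549, 577^128≡198, 577^256≡273
286 = 256 + 16 + 8 + 4 + 2, so 577^286 ≡ 273·467·548·610·308 ≡ 250 (mod 683)
Squares mod 683: 286^1≡286, 286^2≡519, 286^4≡259, 286^8≡147, 286^16≡436, 286^32≡222, 286^64≡108, 286^128≡53, 286^256≡77
395 = 256 + 128 + 8 + 2 + 1, so 286^395 ≡ 77·53·147·519·286 ≡ 51 (mod 683)
250·51 = 12750 ≡ 456 (mod 683)
195 ≠ 456, so verification fails.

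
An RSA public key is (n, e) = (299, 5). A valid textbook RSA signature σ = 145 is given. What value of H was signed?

σ^2 ≡ 145^2 = 21025 ≡ 95
σ^4 ≡ 95^2 = 9025 ≡ 55
5 = 4 + 1, so σ^5 ≡ 55·145 ≡ 201 (mod 299)

201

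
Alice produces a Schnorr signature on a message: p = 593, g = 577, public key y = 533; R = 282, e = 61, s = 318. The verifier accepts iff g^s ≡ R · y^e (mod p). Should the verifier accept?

accept

g^s mod p:
Squares mod 593: 577^1≡577, 577^2≡256, 577^4≡306, 577^8≡535, 577^16≡399, 577^32≡277, 577^64≡232, 577^128≡454, 577^256≡345
318 = 256 + 32 + 16 + 8 + 4 + 2, so 577^318 ≡ 345·277·399·535·306·256 ≡ 220 (mod 593)
R · y^e mod p:
Squares mod 593: 533^1≡533, 533^2≡42, 533^4≡578, 533^8≡225, 533^16≡220, 533^32≡367
61 = 32 + 16 + 8 + 4 + 1, so 533^61 ≡ 367·220·225·578·533 ≡ 312 (mod 593)
282·312 = 87984 ≡ 220 (mod 593)
220 ≡ 220 (mod 593); signature holds.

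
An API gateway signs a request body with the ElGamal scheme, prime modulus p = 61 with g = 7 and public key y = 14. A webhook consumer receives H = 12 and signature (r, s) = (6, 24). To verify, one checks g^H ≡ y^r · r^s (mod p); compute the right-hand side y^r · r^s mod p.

34

14^2 = 196 ≡ 13
14^4 ≡ 13^2 = 169 ≡ 47
6 = 4 + 2, so 14^6 ≡ 47·13 ≡ 1 (mod 61)
6^2 = 36
6^4 ≡ 36^2 = 1296 ≡ 15
6^8 ≡ 15^2 = 225 ≡ 42
6^16 ≡ 42^2 = 1764 ≡ 56
24 = 16 + 8, so 6^24 ≡ 56·42 ≡ 34 (mod 61)
y^r · r^s ≡ 1·34 = 34 ≡ 34 (mod 61)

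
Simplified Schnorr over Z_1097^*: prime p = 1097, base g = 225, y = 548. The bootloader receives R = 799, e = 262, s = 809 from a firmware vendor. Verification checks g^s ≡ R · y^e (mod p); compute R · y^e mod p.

353

548^262 mod 1097 = 805
R · y^e ≡ 799·805 = 643195 ≡ 353 (mod 1097)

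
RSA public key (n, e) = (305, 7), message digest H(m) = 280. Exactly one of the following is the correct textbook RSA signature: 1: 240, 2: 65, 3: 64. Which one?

2

Candidate 1: Squares mod 305: 240^1≡240, 240^2≡260, 240^4≡195; 7 = 4 + 2 + 1, so 240^7 ≡ 195·260·240 ≡ 25 (mod 305)
Candidate 2: Squares mod 305: 65^1≡65, 65^2≡260, 65^4≡195; 7 = 4 + 2 + 1, so 65^7 ≡ 195·260·65 ≡ 280 (mod 305)
  → matches H(m) = 280
Candidate 3: Squares mod 305: 64^1≡64, 64^2≡131, 64^4≡81; 7 = 4 + 2 + 1, so 64^7 ≡ 81·131·64 ≡ 174 (mod 305)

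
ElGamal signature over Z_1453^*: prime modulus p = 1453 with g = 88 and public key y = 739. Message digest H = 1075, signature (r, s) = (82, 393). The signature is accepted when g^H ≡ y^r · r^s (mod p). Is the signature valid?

valid

Left side g^H mod p:
88^2 = 7744 ≡ 479
88^4 ≡ 479^2 = 229441 ≡ 1320
88^8 ≡ 1320^2 = 1742400 ≡ 253
88^16 ≡ 253^2 = 64009 ≡ 77
88^32 ≡ 77^2 = 5929 ≡ 117
88^64 ≡ 117^2 = 13689 ≡ 612
88^128 ≡ 612^2 = 374544 ≡ 1123
88^256 ≡ 1123^2 = 1261129 ≡ 1378
88^512 ≡ 1378^2 = 1898884 ≡ 1266
88^1024 ≡ 1266^2 = 1602756 ≡ 97
1075 = 1024 + 32 + 16 + 2 + 1, so 88^1075 ≡ 97·117·77·479·88 ≡ 582 (mod 1453)
Right side y^r · r^s mod p:
739^2 = 546121 ≡ 1246
739^4 ≡ 1246^2 = 1552516 ≡ 712
739^8 ≡ 712^2 = 506944 ≡ 1300
739^16 ≡ 1300^2 = 1690000 ≡ 161
739^32 ≡ 161^2 = 25921 ≡ 1220
739^64 ≡ 1220^2 = 1488400 ≡ 528
82 = 64 + 16 + 2, so 739^82 ≡ 528·161·1246 ≡ 627 (mod 1453)
82^2 = 6724 ≡ 912
82^4 ≡ 912^2 = 831744 ≡ 628
82^8 ≡ 628^2 = 394384 ≡ 621
82^16 ≡ 621^2 = 385641 ≡ 596
82^32 ≡ 596^2 = 355216 ≡ 684
82^64 ≡ 684^2 = 467856 ≡ 1443
82^128 ≡ 1443^2 = 2082249 ≡ 100
82^256 ≡ 100^2 = 10000 ≡ 1282
393 = 256 + 128 + 8 + 1, so 82^393 ≡ 1282·100·621·82 ≡ 717 (mod 1453)
627·717 = 449559 ≡ 582 (mod 1453)
582 ≡ 582 (mod 1453), so the signature is genuine.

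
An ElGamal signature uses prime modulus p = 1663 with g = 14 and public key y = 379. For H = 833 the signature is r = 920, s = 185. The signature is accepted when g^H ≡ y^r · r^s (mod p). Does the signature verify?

Left side g^H mod p:
Squares mod 1663: 14^1≡14, 14^2≡196, 14^4≡167, 14^8≡1281, 14^16≡1243, 14^32≡122, 14^64≡1580, 14^128≡237, 14^256≡1290, 14^512≡1100
833 = 512 + 256 + 64 + 1, so 14^833 ≡ 1100·1290·1580·14 ≡ 1467 (mod 1663)
Right side y^r · r^s mod p:
Squares mod 1663: 379^1≡379, 379^2≡623, 379^4≡650, 379^8≡98, 379^16≡1289, 379^32≡184, 379^64≡596, 379^128≡997, 379^256≡1198, 379^512≡35
920 = 512 + 256 + 128 + 16 + 8, so 379^920 ≡ 35·1198·997·1289·98 ≡ 451 (mod 1663)
Squares mod 1663: 920^1≡920, 920^2≡1596, 920^4≡1163, 920^8≡550, 920^16≡1497, 920^32≡948, 920^64≡684, 920^128≡553
185 = 128 + 32 + 16 + 8 + 1, so 920^185 ≡ 553·948·1497·550·920 ≡ 77 (mod 1663)
451·77 = 34727 ≡ 1467 (mod 1663)
1467 ≡ 1467 (mod 1663), so the signature is genuine.

verifies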